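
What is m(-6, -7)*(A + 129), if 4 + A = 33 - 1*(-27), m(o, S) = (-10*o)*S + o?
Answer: -78810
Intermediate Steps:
m(o, S) = o - 10*S*o (m(o, S) = -10*S*o + o = o - 10*S*o)
A = 56 (A = -4 + (33 - 1*(-27)) = -4 + (33 + 27) = -4 + 60 = 56)
m(-6, -7)*(A + 129) = (-6*(1 - 10*(-7)))*(56 + 129) = -6*(1 + 70)*185 = -6*71*185 = -426*185 = -78810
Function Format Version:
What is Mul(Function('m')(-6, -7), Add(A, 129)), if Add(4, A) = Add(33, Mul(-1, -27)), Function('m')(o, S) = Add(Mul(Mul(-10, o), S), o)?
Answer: -78810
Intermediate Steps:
Function('m')(o, S) = Add(o, Mul(-10, S, o)) (Function('m')(o, S) = Add(Mul(-10, S, o), o) = Add(o, Mul(-10, S, o)))
A = 56 (A = Add(-4, Add(33, Mul(-1, -27))) = Add(-4, Add(33, 27)) = Add(-4, 60) = 56)
Mul(Function('m')(-6, -7), Add(A, 129)) = Mul(Mul(-6, Add(1, Mul(-10, -7))), Add(56, 129)) = Mul(Mul(-6, Add(1, 70)), 185) = Mul(Mul(-6, 71), 185) = Mul(-426, 185) = -78810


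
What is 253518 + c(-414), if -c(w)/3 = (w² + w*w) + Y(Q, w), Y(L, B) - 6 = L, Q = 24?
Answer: -774948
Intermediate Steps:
Y(L, B) = 6 + L
c(w) = -90 - 6*w² (c(w) = -3*((w² + w*w) + (6 + 24)) = -3*((w² + w²) + 30) = -3*(2*w² + 30) = -3*(30 + 2*w²) = -90 - 6*w²)
253518 + c(-414) = 253518 + (-90 - 6*(-414)²) = 253518 + (-90 - 6*171396) = 253518 + (-90 - 1028376) = 253518 - 1028466 = -774948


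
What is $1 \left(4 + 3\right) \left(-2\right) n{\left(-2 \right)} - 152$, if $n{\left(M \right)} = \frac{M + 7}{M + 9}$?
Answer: $-162$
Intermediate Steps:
$n{\left(M \right)} = \frac{7 + M}{9 + M}$
$1 \left(4 + 3\right) \left(-2\right) n{\left(-2 \right)} - 152 = 1 \left(4 + 3\right) \left(-2\right) \frac{7 - 2}{9 - 2} - 152 = 1 \cdot 7 \left(-2\right) \frac{1}{7} \cdot 5 - 152 = 7 \left(-2\right) \frac{1}{7} \cdot 5 - 152 = \left(-14\right) \frac{5}{7} - 152 = -10 - 152 = -162$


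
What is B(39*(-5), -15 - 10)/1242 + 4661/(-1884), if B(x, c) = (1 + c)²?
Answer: -87107/43332 ≈ -2.0102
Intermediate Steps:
B(39*(-5), -15 - 10)/1242 + 4661/(-1884) = (1 + (-15 - 10))²/1242 + 4661/(-1884) = (1 - 25)²*(1/1242) + 4661*(-1/1884) = (-24)²*(1/1242) - 4661/1884 = 576*(1/1242) - 4661/1884 = 32/69 - 4661/1884 = -87107/43332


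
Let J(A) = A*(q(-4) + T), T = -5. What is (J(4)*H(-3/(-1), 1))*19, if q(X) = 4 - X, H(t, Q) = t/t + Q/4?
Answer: 285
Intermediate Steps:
H(t, Q) = 1 + Q/4 (H(t, Q) = 1 + Q*(1/4) = 1 + Q/4)
J(A) = 3*A (J(A) = A*((4 - 1*(-4)) - 5) = A*((4 + 4) - 5) = A*(8 - 5) = A*3 = 3*A)
(J(4)*H(-3/(-1), 1))*19 = ((3*4)*(1 + (1/4)*1))*19 = (12*(1 + 1/4))*19 = (12*(5/4))*19 = 15*19 = 285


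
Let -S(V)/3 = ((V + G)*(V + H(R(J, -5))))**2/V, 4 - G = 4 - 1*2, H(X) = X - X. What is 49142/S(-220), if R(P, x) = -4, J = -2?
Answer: 24571/15682920 ≈ 0.0015667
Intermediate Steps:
H(X) = 0
G = 2 (G = 4 - (4 - 1*2) = 4 - (4 - 2) = 4 - 1*2 = 4 - 2 = 2)
S(V) = -3*V*(2 + V)**2 (S(V) = -3*((V + 2)*(V + 0))**2/V = -3*((2 + V)*V)**2/V = -3*(V*(2 + V))**2/V = -3*V**2*(2 + V)**2/V = -3*V*(2 + V)**2)
49142/S(-220) = 49142/((-3*(-220)*(2 - 220)**2)) = 49142/((-3*(-220)*(-218)**2)) = 49142/((-3*(-220)*47524)) = 49142/31365840 = 49142*(1/31365840) = 24571/15682920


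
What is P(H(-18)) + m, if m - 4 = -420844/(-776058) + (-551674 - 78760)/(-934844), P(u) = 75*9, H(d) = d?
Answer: 123373133959979/181373291238 ≈ 680.22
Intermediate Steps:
P(u) = 675
m = 946162374329/181373291238 (m = 4 + (-420844/(-776058) + (-551674 - 78760)/(-934844)) = 4 + (-420844*(-1/776058) - 630434*(-1/934844)) = 4 + (210422/388029 + 315217/467422) = 4 + 220669209377/181373291238 = 946162374329/181373291238 ≈ 5.2167)
P(H(-18)) + m = 675 + 946162374329/181373291238 = 123373133959979/181373291238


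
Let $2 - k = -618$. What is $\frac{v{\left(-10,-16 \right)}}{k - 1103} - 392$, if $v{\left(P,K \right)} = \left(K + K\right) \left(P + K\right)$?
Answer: $- \frac{190168}{483} \approx -393.72$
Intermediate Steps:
$v{\left(P,K \right)} = 2 K \left(K + P\right)$
$k = 620$ ($k = 2 - -618 = 2 + 618 = 620$)
$\frac{v{\left(-10,-16 \right)}}{k - 1103} - 392 = \frac{2 \left(-16\right) \left(-16 - 10\right)}{620 - 1103} - 392 = \frac{2 \left(-16\right) \left(-26\right)}{-483} - 392 = \left(- \frac{1}{483}\right) 832 - 392 = - \frac{832}{483} - 392 = - \frac{190168}{483}$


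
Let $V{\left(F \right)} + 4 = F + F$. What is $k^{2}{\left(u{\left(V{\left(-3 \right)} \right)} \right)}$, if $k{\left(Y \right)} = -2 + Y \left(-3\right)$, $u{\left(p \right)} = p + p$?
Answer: $3364$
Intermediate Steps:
$V{\left(F \right)} = -4 + 2 F$ ($V{\left(F \right)} = -4 + \left(F + F\right) = -4 + 2 F$)
$u{\left(p \right)} = 2 p$
$k{\left(Y \right)} = -2 - 3 Y$
$k^{2}{\left(u{\left(V{\left(-3 \right)} \right)} \right)} = \left(-2 - 3 \cdot 2 \left(-4 + 2 \left(-3\right)\right)\right)^{2} = \left(-2 - 3 \cdot 2 \left(-4 - 6\right)\right)^{2} = \left(-2 - 3 \cdot 2 \left(-10\right)\right)^{2} = \left(-2 - -60\right)^{2} = \left(-2 + 60\right)^{2} = 58^{2} = 3364$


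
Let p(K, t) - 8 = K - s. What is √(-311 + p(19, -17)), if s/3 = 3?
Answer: I*√293 ≈ 17.117*I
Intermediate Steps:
s = 9 (s = 3*3 = 9)
p(K, t) = -1 + K (p(K, t) = 8 + (K - 1*9) = 8 + (K - 9) = 8 + (-9 + K) = -1 + K)
√(-311 + p(19, -17)) = √(-311 + (-1 + 19)) = √(-311 + 18) = √(-293) = I*√293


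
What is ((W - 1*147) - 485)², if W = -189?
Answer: 674041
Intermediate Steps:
((W - 1*147) - 485)² = ((-189 - 1*147) - 485)² = ((-189 - 147) - 485)² = (-336 - 485)² = (-821)² = 674041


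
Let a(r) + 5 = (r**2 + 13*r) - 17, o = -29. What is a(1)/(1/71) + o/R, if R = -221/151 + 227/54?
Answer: -12927290/22343 ≈ -578.58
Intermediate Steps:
R = 22343/8154 (R = -221*1/151 + 227*(1/54) = -221/151 + 227/54 = 22343/8154 ≈ 2.7401)
a(r) = -22 + r**2 + 13*r (a(r) = -5 + ((r**2 + 13*r) - 17) = -5 + (-17 + r**2 + 13*r) = -22 + r**2 + 13*r)
a(1)/(1/71) + o/R = (-22 + 1**2 + 13*1)/(1/71) - 29/22343/8154 = (-22 + 1 + 13)/(1/71) - 29*8154/22343 = -8*71 - 236466/22343 = -568 - 236466/22343 = -12927290/22343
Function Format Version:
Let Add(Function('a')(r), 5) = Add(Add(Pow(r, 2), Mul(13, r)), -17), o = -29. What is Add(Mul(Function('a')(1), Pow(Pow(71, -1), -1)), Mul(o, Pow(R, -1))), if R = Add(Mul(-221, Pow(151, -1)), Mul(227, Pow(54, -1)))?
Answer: Rational(-12927290, 22343) ≈ -578.58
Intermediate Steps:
R = Rational(22343, 8154) (R = Add(Mul(-221, Rational(1, 151)), Mul(227, Rational(1, 54))) = Add(Rational(-221, 151), Rational(227, 54)) = Rational(22343, 8154) ≈ 2.7401)
Function('a')(r) = Add(-22, Pow(r, 2), Mul(13, r)) (Function('a')(r) = Add(-5, Add(Add(Pow(r, 2), Mul(13, r)), -17)) = Add(-5, Add(-17, Pow(r, 2), Mul(13, r))) = Add(-22, Pow(r, 2), Mul(13, r)))
Add(Mul(Function('a')(1), Pow(Pow(71, -1), -1)), Mul(o, Pow(R, -1))) = Add(Mul(Add(-22, Pow(1, 2), Mul(13, 1)), Pow(Pow(71, -1), -1)), Mul(-29, Pow(Rational(22343, 8154), -1))) = Add(Mul(Add(-22, 1, 13), Pow(Rational(1, 71), -1)), Mul(-29, Rational(8154, 22343))) = Add(Mul(-8, 71), Rational(-236466, 22343)) = Add(-568, Rational(-236466, 22343)) = Rational(-12927290, 22343)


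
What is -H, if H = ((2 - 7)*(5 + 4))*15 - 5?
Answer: 680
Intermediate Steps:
H = -680 (H = -5*9*15 - 5 = -45*15 - 5 = -675 - 5 = -680)
-H = -1*(-680) = 680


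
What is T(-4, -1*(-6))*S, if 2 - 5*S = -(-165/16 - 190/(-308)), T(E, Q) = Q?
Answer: -28443/3080 ≈ -9.2347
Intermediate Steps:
S = -9481/6160 (S = 2/5 - (-1)*(-165/16 - 190/(-308))/5 = 2/5 - (-1)*(-165*1/16 - 190*(-1/308))/5 = 2/5 - (-1)*(-165/16 + 95/154)/5 = 2/5 - (-1)*(-11945)/(5*1232) = 2/5 - 1/5*11945/1232 = 2/5 - 2389/1232 = -9481/6160 ≈ -1.5391)
T(-4, -1*(-6))*S = -1*(-6)*(-9481/6160) = 6*(-9481/6160) = -28443/3080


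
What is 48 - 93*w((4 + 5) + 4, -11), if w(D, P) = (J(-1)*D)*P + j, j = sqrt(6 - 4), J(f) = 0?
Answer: 48 - 93*sqrt(2) ≈ -83.522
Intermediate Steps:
j = sqrt(2) ≈ 1.4142
w(D, P) = sqrt(2) (w(D, P) = (0*D)*P + sqrt(2) = 0*P + sqrt(2) = 0 + sqrt(2) = sqrt(2))
48 - 93*w((4 + 5) + 4, -11) = 48 - 93*sqrt(2)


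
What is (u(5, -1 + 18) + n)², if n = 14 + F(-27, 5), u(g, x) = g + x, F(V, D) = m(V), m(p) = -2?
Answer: 1156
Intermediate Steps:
F(V, D) = -2
n = 12 (n = 14 - 2 = 12)
(u(5, -1 + 18) + n)² = ((5 + (-1 + 18)) + 12)² = ((5 + 17) + 12)² = (22 + 12)² = 34² = 1156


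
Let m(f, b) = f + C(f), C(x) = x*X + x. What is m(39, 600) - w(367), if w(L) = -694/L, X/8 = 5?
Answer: 601840/367 ≈ 1639.9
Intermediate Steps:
X = 40 (X = 8*5 = 40)
C(x) = 41*x (C(x) = x*40 + x = 40*x + x = 41*x)
m(f, b) = 42*f (m(f, b) = f + 41*f = 42*f)
m(39, 600) - w(367) = 42*39 - (-694)/367 = 1638 - (-694)/367 = 1638 - 1*(-694/367) = 1638 + 694/367 = 601840/367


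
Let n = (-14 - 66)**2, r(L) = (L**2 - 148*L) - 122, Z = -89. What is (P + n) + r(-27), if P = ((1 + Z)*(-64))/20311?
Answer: 223487565/20311 ≈ 11003.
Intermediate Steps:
r(L) = -122 + L**2 - 148*L
n = 6400 (n = (-80)**2 = 6400)
P = 5632/20311 (P = ((1 - 89)*(-64))/20311 = -88*(-64)*(1/20311) = 5632*(1/20311) = 5632/20311 ≈ 0.27729)
(P + n) + r(-27) = (5632/20311 + 6400) + (-122 + (-27)**2 - 148*(-27)) = 129996032/20311 + (-122 + 729 + 3996) = 129996032/20311 + 4603 = 223487565/20311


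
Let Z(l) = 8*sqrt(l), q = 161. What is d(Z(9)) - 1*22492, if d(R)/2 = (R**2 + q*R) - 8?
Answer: -13628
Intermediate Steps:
d(R) = -16 + 2*R**2 + 322*R (d(R) = 2*((R**2 + 161*R) - 8) = 2*(-8 + R**2 + 161*R) = -16 + 2*R**2 + 322*R)
d(Z(9)) - 1*22492 = (-16 + 2*(8*sqrt(9))**2 + 322*(8*sqrt(9))) - 1*22492 = (-16 + 2*(8*3)**2 + 322*(8*3)) - 22492 = (-16 + 2*24**2 + 322*24) - 22492 = (-16 + 2*576 + 7728) - 22492 = (-16 + 1152 + 7728) - 22492 = 8864 - 22492 = -13628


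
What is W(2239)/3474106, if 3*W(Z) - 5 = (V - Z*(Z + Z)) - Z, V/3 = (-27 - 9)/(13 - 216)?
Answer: -1017890260/1057865277 ≈ -0.96221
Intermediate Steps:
V = 108/203 (V = 3*((-27 - 9)/(13 - 216)) = 3*(-36/(-203)) = 3*(-36*(-1/203)) = 3*(36/203) = 108/203 ≈ 0.53202)
W(Z) = 1123/609 - 2*Z**2/3 - Z/3 (W(Z) = 5/3 + ((108/203 - Z*(Z + Z)) - Z)/3 = 5/3 + ((108/203 - Z*2*Z) - Z)/3 = 5/3 + ((108/203 - 2*Z**2) - Z)/3 = 5/3 + (108/203 - Z - 2*Z**2)/3 = 5/3 + (36/203 - 2*Z**2/3 - Z/3) = 1123/609 - 2*Z**2/3 - Z/3)
W(2239)/3474106 = (1123/609 - 2/3*2239**2 - 1/3*2239)/3474106 = (1123/609 - 2/3*5013121 - 2239/3)*(1/3474106) = (1123/609 - 10026242/3 - 2239/3)*(1/3474106) = -2035780520/609*1/3474106 = -1017890260/1057865277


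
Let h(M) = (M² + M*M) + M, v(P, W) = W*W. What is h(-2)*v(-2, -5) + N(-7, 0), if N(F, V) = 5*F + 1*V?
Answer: 115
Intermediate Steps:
v(P, W) = W²
N(F, V) = V + 5*F (N(F, V) = 5*F + V = V + 5*F)
h(M) = M + 2*M² (h(M) = (M² + M²) + M = 2*M² + M = M + 2*M²)
h(-2)*v(-2, -5) + N(-7, 0) = -2*(1 + 2*(-2))*(-5)² + (0 + 5*(-7)) = -2*(1 - 4)*25 + (0 - 35) = -2*(-3)*25 - 35 = 6*25 - 35 = 150 - 35 = 115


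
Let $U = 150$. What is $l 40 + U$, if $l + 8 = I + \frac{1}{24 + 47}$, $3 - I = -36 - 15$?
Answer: $\frac{141330}{71} \approx 1990.6$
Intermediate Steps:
$I = 54$ ($I = 3 - \left(-36 - 15\right) = 3 - -51 = 3 + 51 = 54$)
$l = \frac{3267}{71}$ ($l = -8 + \left(54 + \frac{1}{24 + 47}\right) = -8 + \left(54 + \frac{1}{71}\right) = -8 + \frac{3835}{71} = \frac{3267}{71} \approx 46.014$)
$l 40 + U = \frac{3267}{71} \cdot 40 + 150 = \frac{130680}{71} + 150 = \frac{141330}{71}$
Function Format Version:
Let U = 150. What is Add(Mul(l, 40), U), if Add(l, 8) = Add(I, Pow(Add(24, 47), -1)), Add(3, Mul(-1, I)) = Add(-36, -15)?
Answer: Rational(141330, 71) ≈ 1990.6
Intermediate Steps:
I = 54 (I = Add(3, Mul(-1, Add(-36, -15))) = Add(3, Mul(-1, -51)) = Add(3, 51) = 54)
l = Rational(3267, 71) (l = Add(-8, Add(54, Pow(Add(24, 47), -1))) = Add(-8, Add(54, Pow(71, -1))) = Add(-8, Add(54, Rational(1, 71))) = Add(-8, Rational(3835, 71)) = Rational(3267, 71) ≈ 46.014)
Add(Mul(l, 40), U) = Add(Mul(Rational(3267, 71), 40), 150) = Add(Rational(130680, 71), 150) = Rational(141330, 71)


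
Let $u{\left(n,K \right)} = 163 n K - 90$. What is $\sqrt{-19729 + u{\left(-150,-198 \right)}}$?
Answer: $\sqrt{4821281} \approx 2195.7$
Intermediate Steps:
$u{\left(n,K \right)} = -90 + 163 K n$ ($u{\left(n,K \right)} = 163 K n - 90 = -90 + 163 K n$)
$\sqrt{-19729 + u{\left(-150,-198 \right)}} = \sqrt{-19729 - \left(90 + 32274 \left(-150\right)\right)} = \sqrt{-19729 + \left(-90 + 4841100\right)} = \sqrt{-19729 + 4841010} = \sqrt{4821281}$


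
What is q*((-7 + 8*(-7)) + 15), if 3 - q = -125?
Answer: -6144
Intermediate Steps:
q = 128 (q = 3 - 1*(-125) = 3 + 125 = 128)
q*((-7 + 8*(-7)) + 15) = 128*((-7 + 8*(-7)) + 15) = 128*((-7 - 56) + 15) = 128*(-63 + 15) = 128*(-48) = -6144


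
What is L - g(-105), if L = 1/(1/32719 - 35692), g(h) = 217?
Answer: -253414053418/1167806547 ≈ -217.00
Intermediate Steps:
L = -32719/1167806547 (L = 1/(1/32719 - 35692) = 1/(-1167806547/32719) = -32719/1167806547 ≈ -2.8017e-5)
L - g(-105) = -32719/1167806547 - 1*217 = -32719/1167806547 - 217 = -253414053418/1167806547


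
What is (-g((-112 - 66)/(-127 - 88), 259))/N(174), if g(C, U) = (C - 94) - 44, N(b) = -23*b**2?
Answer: -7373/37428705 ≈ -0.00019699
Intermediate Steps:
g(C, U) = -138 + C (g(C, U) = (-94 + C) - 44 = -138 + C)
(-g((-112 - 66)/(-127 - 88), 259))/N(174) = (-(-138 + (-112 - 66)/(-127 - 88)))/((-23*174**2)) = (-(-138 - 178/(-215)))/((-23*30276)) = -(-138 - 178*(-1/215))/(-696348) = -(-138 + 178/215)*(-1/696348) = -1*(-29492/215)*(-1/696348) = (29492/215)*(-1/696348) = -7373/37428705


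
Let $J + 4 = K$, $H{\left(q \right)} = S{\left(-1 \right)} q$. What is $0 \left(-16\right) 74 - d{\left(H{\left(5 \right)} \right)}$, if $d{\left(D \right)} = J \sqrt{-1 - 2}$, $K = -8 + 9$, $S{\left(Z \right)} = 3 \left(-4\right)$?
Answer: $3 i \sqrt{3} \approx 5.1962 i$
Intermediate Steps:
$S{\left(Z \right)} = -12$
$H{\left(q \right)} = - 12 q$
$K = 1$
$J = -3$ ($J = -4 + 1 = -3$)
$d{\left(D \right)} = - 3 i \sqrt{3}$ ($d{\left(D \right)} = - 3 \sqrt{-1 - 2} = - 3 \sqrt{-3} = - 3 i \sqrt{3}$)
$0 \left(-16\right) 74 - d{\left(H{\left(5 \right)} \right)} = 0 \left(-16\right) 74 - - 3 i \sqrt{3} = 0 \cdot 74 + 3 i \sqrt{3} = 0 + 3 i \sqrt{3} = 3 i \sqrt{3}$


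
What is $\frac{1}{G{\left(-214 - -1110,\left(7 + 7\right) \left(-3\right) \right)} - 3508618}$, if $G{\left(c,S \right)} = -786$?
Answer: $- \frac{1}{3509404} \approx -2.8495 \cdot 10^{-7}$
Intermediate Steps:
$\frac{1}{G{\left(-214 - -1110,\left(7 + 7\right) \left(-3\right) \right)} - 3508618} = \frac{1}{-786 - 3508618} = \frac{1}{-3509404} = - \frac{1}{3509404}$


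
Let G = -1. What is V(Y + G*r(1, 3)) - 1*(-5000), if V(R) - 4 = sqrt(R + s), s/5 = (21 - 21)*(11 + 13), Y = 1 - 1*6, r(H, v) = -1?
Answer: 5004 + 2*I ≈ 5004.0 + 2.0*I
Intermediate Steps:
Y = -5 (Y = 1 - 6 = -5)
s = 0 (s = 5*((21 - 21)*(11 + 13)) = 5*(0*24) = 5*0 = 0)
V(R) = 4 + sqrt(R) (V(R) = 4 + sqrt(R + 0) = 4 + sqrt(R))
V(Y + G*r(1, 3)) - 1*(-5000) = (4 + sqrt(-5 - 1*(-1))) - 1*(-5000) = (4 + sqrt(-5 + 1)) + 5000 = (4 + sqrt(-4)) + 5000 = (4 + 2*I) + 5000 = 5004 + 2*I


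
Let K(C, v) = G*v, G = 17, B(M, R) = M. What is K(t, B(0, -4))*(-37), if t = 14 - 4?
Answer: 0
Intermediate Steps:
t = 10
K(C, v) = 17*v
K(t, B(0, -4))*(-37) = (17*0)*(-37) = 0*(-37) = 0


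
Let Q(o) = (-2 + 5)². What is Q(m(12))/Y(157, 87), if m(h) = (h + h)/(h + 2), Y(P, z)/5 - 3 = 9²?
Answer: 3/140 ≈ 0.021429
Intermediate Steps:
Y(P, z) = 420 (Y(P, z) = 15 + 5*9² = 15 + 5*81 = 15 + 405 = 420)
m(h) = 2*h/(2 + h) (m(h) = (2*h)/(2 + h) = 2*h/(2 + h))
Q(o) = 9 (Q(o) = 3² = 9)
Q(m(12))/Y(157, 87) = 9/420 = 9*(1/420) = 3/140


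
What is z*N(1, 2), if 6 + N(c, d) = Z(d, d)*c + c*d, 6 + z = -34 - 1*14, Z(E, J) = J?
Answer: 108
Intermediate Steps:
z = -54 (z = -6 + (-34 - 1*14) = -6 + (-34 - 14) = -6 - 48 = -54)
N(c, d) = -6 + 2*c*d (N(c, d) = -6 + (d*c + c*d) = -6 + (c*d + c*d) = -6 + 2*c*d)
z*N(1, 2) = -54*(-6 + 2*1*2) = -54*(-6 + 4) = -54*(-2) = 108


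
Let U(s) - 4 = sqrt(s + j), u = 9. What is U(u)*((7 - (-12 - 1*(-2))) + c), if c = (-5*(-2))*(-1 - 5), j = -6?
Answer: -172 - 43*sqrt(3) ≈ -246.48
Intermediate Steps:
U(s) = 4 + sqrt(-6 + s) (U(s) = 4 + sqrt(s - 6) = 4 + sqrt(-6 + s))
c = -60 (c = 10*(-6) = -60)
U(u)*((7 - (-12 - 1*(-2))) + c) = (4 + sqrt(-6 + 9))*((7 - (-12 - 1*(-2))) - 60) = (4 + sqrt(3))*((7 - (-12 + 2)) - 60) = (4 + sqrt(3))*((7 - 1*(-10)) - 60) = (4 + sqrt(3))*((7 + 10) - 60) = (4 + sqrt(3))*(17 - 60) = (4 + sqrt(3))*(-43) = -172 - 43*sqrt(3)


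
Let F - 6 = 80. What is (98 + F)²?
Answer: 33856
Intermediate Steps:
F = 86 (F = 6 + 80 = 86)
(98 + F)² = (98 + 86)² = 184² = 33856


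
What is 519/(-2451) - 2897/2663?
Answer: -2827548/2175671 ≈ -1.2996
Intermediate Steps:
519/(-2451) - 2897/2663 = 519*(-1/2451) - 2897*1/2663 = -173/817 - 2897/2663 = -2827548/2175671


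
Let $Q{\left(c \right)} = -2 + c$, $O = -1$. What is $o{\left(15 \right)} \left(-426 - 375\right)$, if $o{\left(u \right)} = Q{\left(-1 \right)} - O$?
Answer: $1602$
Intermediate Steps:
$o{\left(u \right)} = -2$ ($o{\left(u \right)} = \left(-2 - 1\right) - -1 = -3 + 1 = -2$)
$o{\left(15 \right)} \left(-426 - 375\right) = - 2 \left(-426 - 375\right) = \left(-2\right) \left(-801\right) = 1602$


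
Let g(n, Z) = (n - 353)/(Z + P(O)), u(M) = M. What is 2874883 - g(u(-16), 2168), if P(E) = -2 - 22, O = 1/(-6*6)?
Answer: 6163749521/2144 ≈ 2.8749e+6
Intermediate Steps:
O = -1/36 (O = 1/(-36) = -1/36 ≈ -0.027778)
P(E) = -24
g(n, Z) = (-353 + n)/(-24 + Z) (g(n, Z) = (n - 353)/(Z - 24) = (-353 + n)/(-24 + Z))
2874883 - g(u(-16), 2168) = 2874883 - (-353 - 16)/(-24 + 2168) = 2874883 - (-369)/2144 = 2874883 - 1*(-369/2144) = 2874883 + 369/2144 = 6163749521/2144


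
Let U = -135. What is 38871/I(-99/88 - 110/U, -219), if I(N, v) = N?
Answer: -8396136/67 ≈ -1.2532e+5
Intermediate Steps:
38871/I(-99/88 - 110/U, -219) = 38871/(-99/88 - 110/(-135)) = 38871/(-99*1/88 - 110*(-1/135)) = 38871/(-9/8 + 22/27) = 38871/(-67/216) = 38871*(-216/67) = -8396136/67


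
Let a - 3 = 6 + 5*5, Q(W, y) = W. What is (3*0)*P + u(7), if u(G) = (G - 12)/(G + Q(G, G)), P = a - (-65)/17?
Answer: -5/14 ≈ -0.35714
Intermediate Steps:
a = 34 (a = 3 + (6 + 5*5) = 3 + (6 + 25) = 3 + 31 = 34)
P = 643/17 (P = 34 - (-65)/17 = 34 - 1*(-65/17) = 34 + 65/17 = 643/17 ≈ 37.824)
u(G) = (-12 + G)/(2*G) (u(G) = (G - 12)/(G + G) = (-12 + G)/((2*G)) = (-12 + G)*(1/(2*G)) = (-12 + G)/(2*G))
(3*0)*P + u(7) = (3*0)*(643/17) + (½)*(-12 + 7)/7 = 0*(643/17) + (½)*(⅐)*(-5) = 0 - 5/14 = -5/14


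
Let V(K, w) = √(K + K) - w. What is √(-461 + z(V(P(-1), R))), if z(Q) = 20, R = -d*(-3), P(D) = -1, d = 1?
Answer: 21*I ≈ 21.0*I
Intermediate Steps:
R = 3 (R = -1*1*(-3) = -1*(-3) = 3)
V(K, w) = -w + √2*√K (V(K, w) = √(2*K) - w = √2*√K - w = -w + √2*√K)
√(-461 + z(V(P(-1), R))) = √(-461 + 20) = √(-441) = 21*I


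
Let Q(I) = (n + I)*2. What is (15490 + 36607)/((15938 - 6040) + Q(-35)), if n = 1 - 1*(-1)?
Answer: 52097/9832 ≈ 5.2987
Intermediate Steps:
n = 2 (n = 1 + 1 = 2)
Q(I) = 4 + 2*I (Q(I) = (2 + I)*2 = 4 + 2*I)
(15490 + 36607)/((15938 - 6040) + Q(-35)) = (15490 + 36607)/((15938 - 6040) + (4 + 2*(-35))) = 52097/(9898 + (4 - 70)) = 52097/(9898 - 66) = 52097/9832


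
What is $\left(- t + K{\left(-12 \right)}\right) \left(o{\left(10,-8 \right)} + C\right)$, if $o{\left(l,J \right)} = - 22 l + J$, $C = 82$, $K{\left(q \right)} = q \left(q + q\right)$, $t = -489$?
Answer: $-113442$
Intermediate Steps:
$K{\left(q \right)} = 2 q^{2}$ ($K{\left(q \right)} = q 2 q = 2 q^{2}$)
$o{\left(l,J \right)} = J - 22 l$
$\left(- t + K{\left(-12 \right)}\right) \left(o{\left(10,-8 \right)} + C\right) = \left(\left(-1\right) \left(-489\right) + 2 \left(-12\right)^{2}\right) \left(\left(-8 - 220\right) + 82\right) = \left(489 + 2 \cdot 144\right) \left(\left(-8 - 220\right) + 82\right) = \left(489 + 288\right) \left(-228 + 82\right) = 777 \left(-146\right) = -113442$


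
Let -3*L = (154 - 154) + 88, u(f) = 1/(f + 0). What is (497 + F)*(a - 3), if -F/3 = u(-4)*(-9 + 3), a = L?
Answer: -95545/6 ≈ -15924.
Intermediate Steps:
u(f) = 1/f
L = -88/3 (L = -((154 - 154) + 88)/3 = -(0 + 88)/3 = -1/3*88 = -88/3 ≈ -29.333)
a = -88/3 ≈ -29.333
F = -9/2 (F = -3*(-9 + 3)/(-4) = -(-3)*(-6)/4 = -3*3/2 = -9/2 ≈ -4.5000)
(497 + F)*(a - 3) = (497 - 9/2)*(-88/3 - 3) = (985/2)*(-97/3) = -95545/6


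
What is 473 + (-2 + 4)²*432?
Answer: 2201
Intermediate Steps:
473 + (-2 + 4)²*432 = 473 + 2²*432 = 473 + 4*432 = 473 + 1728 = 2201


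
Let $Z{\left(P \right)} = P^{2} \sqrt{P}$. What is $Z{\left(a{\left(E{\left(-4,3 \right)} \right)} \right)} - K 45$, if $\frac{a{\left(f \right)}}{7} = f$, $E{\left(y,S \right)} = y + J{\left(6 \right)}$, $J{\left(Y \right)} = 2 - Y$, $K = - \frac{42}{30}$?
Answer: $63 + 6272 i \sqrt{14} \approx 63.0 + 23468.0 i$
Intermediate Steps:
$K = - \frac{7}{5}$ ($K = \left(-42\right) \frac{1}{30} = - \frac{7}{5} \approx -1.4$)
$E{\left(y,S \right)} = -4 + y$ ($E{\left(y,S \right)} = y + \left(2 - 6\right) = y - 4 = -4 + y$)
$a{\left(f \right)} = 7 f$
$Z{\left(P \right)} = P^{\frac{5}{2}}$
$Z{\left(a{\left(E{\left(-4,3 \right)} \right)} \right)} - K 45 = \left(7 \left(-4 - 4\right)\right)^{\frac{5}{2}} - \left(- \frac{7}{5}\right) 45 = \left(7 \left(-8\right)\right)^{\frac{5}{2}} - -63 = \left(-56\right)^{\frac{5}{2}} + 63 = 6272 i \sqrt{14} + 63 = 63 + 6272 i \sqrt{14}$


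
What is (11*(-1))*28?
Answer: -308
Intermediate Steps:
(11*(-1))*28 = -11*28 = -308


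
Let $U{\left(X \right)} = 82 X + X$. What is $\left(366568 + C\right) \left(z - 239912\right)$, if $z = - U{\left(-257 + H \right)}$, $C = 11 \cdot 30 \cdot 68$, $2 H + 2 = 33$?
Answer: $-85530216440$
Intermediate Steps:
$H = \frac{31}{2}$ ($H = -1 + \frac{1}{2} \cdot 33 = -1 + \frac{33}{2} = \frac{31}{2} \approx 15.5$)
$C = 22440$ ($C = 330 \cdot 68 = 22440$)
$U{\left(X \right)} = 83 X$
$z = \frac{40089}{2}$ ($z = - 83 \left(-257 + \frac{31}{2}\right) = - \frac{83 \left(-483\right)}{2} = \left(-1\right) \left(- \frac{40089}{2}\right) = \frac{40089}{2} \approx 20045.0$)
$\left(366568 + C\right) \left(z - 239912\right) = \left(366568 + 22440\right) \left(\frac{40089}{2} - 239912\right) = 389008 \left(- \frac{439735}{2}\right) = -85530216440$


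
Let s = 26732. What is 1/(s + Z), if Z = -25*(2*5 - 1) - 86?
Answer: 1/26421 ≈ 3.7849e-5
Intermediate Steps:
Z = -311 (Z = -25*(10 - 1) - 86 = -25*9 - 86 = -225 - 86 = -311)
1/(s + Z) = 1/(26732 - 311) = 1/26421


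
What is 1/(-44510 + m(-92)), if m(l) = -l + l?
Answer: -1/44510 ≈ -2.2467e-5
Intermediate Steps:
m(l) = 0
1/(-44510 + m(-92)) = 1/(-44510 + 0) = 1/(-44510) = -1/44510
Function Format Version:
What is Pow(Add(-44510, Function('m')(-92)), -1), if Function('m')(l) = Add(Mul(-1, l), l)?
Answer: Rational(-1, 44510) ≈ -2.2467e-5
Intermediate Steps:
Function('m')(l) = 0
Pow(Add(-44510, Function('m')(-92)), -1) = Pow(Add(-44510, 0), -1) = Pow(-44510, -1) = Rational(-1, 44510)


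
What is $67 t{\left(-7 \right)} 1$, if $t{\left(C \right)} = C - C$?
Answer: $0$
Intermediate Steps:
$t{\left(C \right)} = 0$
$67 t{\left(-7 \right)} 1 = 67 \cdot 0 \cdot 1 = 0 \cdot 1 = 0$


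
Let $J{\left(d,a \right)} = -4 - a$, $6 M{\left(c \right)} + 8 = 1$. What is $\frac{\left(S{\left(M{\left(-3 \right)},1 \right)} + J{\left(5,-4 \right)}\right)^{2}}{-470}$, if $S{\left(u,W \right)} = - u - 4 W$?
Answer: $- \frac{289}{16920} \approx -0.01708$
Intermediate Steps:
$M{\left(c \right)} = - \frac{7}{6}$ ($M{\left(c \right)} = - \frac{4}{3} + \frac{1}{6} \cdot 1 = - \frac{4}{3} + \frac{1}{6} = - \frac{7}{6}$)
$\frac{\left(S{\left(M{\left(-3 \right)},1 \right)} + J{\left(5,-4 \right)}\right)^{2}}{-470} = \frac{\left(\left(\left(-1\right) \left(- \frac{7}{6}\right) - 4\right) - 0\right)^{2}}{-470} = \left(\left(\frac{7}{6} - 4\right) + \left(-4 + 4\right)\right)^{2} \left(- \frac{1}{470}\right) = \left(- \frac{17}{6} + 0\right)^{2} \left(- \frac{1}{470}\right) = \left(- \frac{17}{6}\right)^{2} \left(- \frac{1}{470}\right) = \frac{289}{36} \left(- \frac{1}{470}\right) = - \frac{289}{16920}$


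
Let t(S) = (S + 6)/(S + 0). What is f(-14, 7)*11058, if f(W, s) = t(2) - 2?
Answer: 22116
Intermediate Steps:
t(S) = (6 + S)/S
f(W, s) = 2 (f(W, s) = (6 + 2)/2 - 2 = (½)*8 - 2 = 4 - 2 = 2)
f(-14, 7)*11058 = 2*11058 = 22116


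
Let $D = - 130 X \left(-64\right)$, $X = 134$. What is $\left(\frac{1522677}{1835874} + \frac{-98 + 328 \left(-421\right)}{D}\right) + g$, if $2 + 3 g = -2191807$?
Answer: $- \frac{124615131974019847}{170564933760} \approx -7.306 \cdot 10^{5}$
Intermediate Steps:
$g = -730603$ ($g = - \frac{2}{3} + \frac{1}{3} \left(-2191807\right) = - \frac{2}{3} - \frac{2191807}{3} = -730603$)
$D = 1114880$ ($D = \left(-130\right) 134 \left(-64\right) = \left(-17420\right) \left(-64\right) = 1114880$)
$\left(\frac{1522677}{1835874} + \frac{-98 + 328 \left(-421\right)}{D}\right) + g = \left(\frac{1522677}{1835874} + \frac{-98 + 328 \left(-421\right)}{1114880}\right) - 730603 = \left(1522677 \cdot \frac{1}{1835874} + \left(-98 - 138088\right) \frac{1}{1114880}\right) - 730603 = \left(\frac{507559}{611958} - \frac{69093}{557440}\right) - 730603 = \frac{120325837433}{170564933760} - 730603 = - \frac{124615131974019847}{170564933760}$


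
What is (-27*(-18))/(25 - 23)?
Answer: 243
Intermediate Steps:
(-27*(-18))/(25 - 23) = 486/2 = 486*(½) = 243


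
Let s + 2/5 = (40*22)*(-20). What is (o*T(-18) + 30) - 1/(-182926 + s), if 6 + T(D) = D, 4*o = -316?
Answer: 1931069237/1002632 ≈ 1926.0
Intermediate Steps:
o = -79 (o = (1/4)*(-316) = -79)
T(D) = -6 + D
s = -88002/5 (s = -2/5 + (40*22)*(-20) = -2/5 + 880*(-20) = -2/5 - 17600 = -88002/5 ≈ -17600.)
(o*T(-18) + 30) - 1/(-182926 + s) = (-79*(-6 - 18) + 30) - 1/(-182926 - 88002/5) = (-79*(-24) + 30) - 1/(-1002632/5) = (1896 + 30) - 1*(-5/1002632) = 1926 + 5/1002632 = 1931069237/1002632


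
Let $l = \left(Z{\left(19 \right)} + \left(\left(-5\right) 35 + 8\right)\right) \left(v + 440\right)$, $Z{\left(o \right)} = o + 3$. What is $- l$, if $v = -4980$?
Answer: $-658300$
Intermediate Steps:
$Z{\left(o \right)} = 3 + o$
$l = 658300$ ($l = \left(\left(3 + 19\right) + \left(\left(-5\right) 35 + 8\right)\right) \left(-4980 + 440\right) = \left(22 + \left(-175 + 8\right)\right) \left(-4540\right) = \left(22 - 167\right) \left(-4540\right) = \left(-145\right) \left(-4540\right) = 658300$)
$- l = \left(-1\right) 658300 = -658300$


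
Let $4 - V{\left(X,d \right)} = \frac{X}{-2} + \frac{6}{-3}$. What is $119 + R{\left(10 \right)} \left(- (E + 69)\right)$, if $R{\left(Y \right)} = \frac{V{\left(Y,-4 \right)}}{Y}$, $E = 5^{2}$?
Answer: $\frac{78}{5} \approx 15.6$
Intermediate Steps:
$E = 25$
$V{\left(X,d \right)} = 6 + \frac{X}{2}$ ($V{\left(X,d \right)} = 4 - \left(\frac{X}{-2} + \frac{6}{-3}\right) = 4 - \left(X \left(- \frac{1}{2}\right) + 6 \left(- \frac{1}{3}\right)\right) = 4 - \left(- \frac{X}{2} - 2\right) = 4 - \left(-2 - \frac{X}{2}\right) = 4 + \left(2 + \frac{X}{2}\right) = 6 + \frac{X}{2}$)
$R{\left(Y \right)} = \frac{6 + \frac{Y}{2}}{Y}$
$119 + R{\left(10 \right)} \left(- (E + 69)\right) = 119 + \frac{12 + 10}{2 \cdot 10} \left(- (25 + 69)\right) = 119 + \frac{1}{2} \cdot \frac{1}{10} \cdot 22 \left(\left(-1\right) 94\right) = 119 + \frac{11}{10} \left(-94\right) = 119 - \frac{517}{5} = \frac{78}{5}$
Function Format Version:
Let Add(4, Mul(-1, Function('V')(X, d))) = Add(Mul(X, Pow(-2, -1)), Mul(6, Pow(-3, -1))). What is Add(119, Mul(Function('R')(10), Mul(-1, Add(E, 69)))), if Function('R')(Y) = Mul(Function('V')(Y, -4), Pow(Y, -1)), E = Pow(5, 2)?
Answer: Rational(78, 5) ≈ 15.600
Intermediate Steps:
E = 25
Function('V')(X, d) = Add(6, Mul(Rational(1, 2), X)) (Function('V')(X, d) = Add(4, Mul(-1, Add(Mul(X, Pow(-2, -1)), Mul(6, Pow(-3, -1))))) = Add(4, Mul(-1, Add(Mul(X, Rational(-1, 2)), Mul(6, Rational(-1, 3))))) = Add(4, Mul(-1, Add(Mul(Rational(-1, 2), X), -2))) = Add(4, Mul(-1, Add(-2, Mul(Rational(-1, 2), X)))) = Add(4, Add(2, Mul(Rational(1, 2), X))) = Add(6, Mul(Rational(1, 2), X)))
Function('R')(Y) = Mul(Pow(Y, -1), Add(6, Mul(Rational(1, 2), Y))) (Function('R')(Y) = Mul(Add(6, Mul(Rational(1, 2), Y)), Pow(Y, -1)) = Mul(Pow(Y, -1), Add(6, Mul(Rational(1, 2), Y))))
Add(119, Mul(Function('R')(10), Mul(-1, Add(E, 69)))) = Add(119, Mul(Mul(Rational(1, 2), Pow(10, -1), Add(12, 10)), Mul(-1, Add(25, 69)))) = Add(119, Mul(Mul(Rational(1, 2), Rational(1, 10), 22), Mul(-1, 94))) = Add(119, Mul(Rational(11, 10), -94)) = Add(119, Rational(-517, 5)) = Rational(78, 5)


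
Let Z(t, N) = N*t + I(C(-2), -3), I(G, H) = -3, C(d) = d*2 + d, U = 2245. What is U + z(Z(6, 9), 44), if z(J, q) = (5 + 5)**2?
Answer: 2345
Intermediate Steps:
C(d) = 3*d (C(d) = 2*d + d = 3*d)
Z(t, N) = -3 + N*t (Z(t, N) = N*t - 3 = -3 + N*t)
z(J, q) = 100 (z(J, q) = 10**2 = 100)
U + z(Z(6, 9), 44) = 2245 + 100 = 2345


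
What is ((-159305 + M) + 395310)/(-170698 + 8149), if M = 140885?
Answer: -125630/54183 ≈ -2.3186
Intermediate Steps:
((-159305 + M) + 395310)/(-170698 + 8149) = ((-159305 + 140885) + 395310)/(-170698 + 8149) = (-18420 + 395310)/(-162549) = 376890*(-1/162549) = -125630/54183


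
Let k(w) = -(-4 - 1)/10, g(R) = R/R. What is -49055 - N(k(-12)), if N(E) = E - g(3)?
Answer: -98109/2 ≈ -49055.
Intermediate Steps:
g(R) = 1
k(w) = 1/2 (k(w) = -1*(-5)*(1/10) = 5*(1/10) = 1/2)
N(E) = -1 + E (N(E) = E - 1*1 = E - 1 = -1 + E)
-49055 - N(k(-12)) = -49055 - (-1 + 1/2) = -49055 - 1*(-1/2) = -49055 + 1/2 = -98109/2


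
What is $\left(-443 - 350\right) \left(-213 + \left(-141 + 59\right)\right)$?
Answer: $233935$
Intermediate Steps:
$\left(-443 - 350\right) \left(-213 + \left(-141 + 59\right)\right) = - 793 \left(-213 - 82\right) = \left(-793\right) \left(-295\right) = 233935$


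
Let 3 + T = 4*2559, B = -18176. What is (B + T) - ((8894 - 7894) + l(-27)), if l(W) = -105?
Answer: -8838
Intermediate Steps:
T = 10233 (T = -3 + 4*2559 = -3 + 10236 = 10233)
(B + T) - ((8894 - 7894) + l(-27)) = (-18176 + 10233) - ((8894 - 7894) - 105) = -7943 - (1000 - 105) = -7943 - 1*895 = -7943 - 895 = -8838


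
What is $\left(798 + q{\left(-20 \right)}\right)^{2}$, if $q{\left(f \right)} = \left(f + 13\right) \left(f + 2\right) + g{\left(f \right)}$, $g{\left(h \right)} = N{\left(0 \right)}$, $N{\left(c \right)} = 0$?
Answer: $853776$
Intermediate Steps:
$g{\left(h \right)} = 0$
$q{\left(f \right)} = \left(2 + f\right) \left(13 + f\right)$ ($q{\left(f \right)} = \left(f + 13\right) \left(f + 2\right) + 0 = \left(13 + f\right) \left(2 + f\right) + 0 = \left(2 + f\right) \left(13 + f\right) + 0 = \left(2 + f\right) \left(13 + f\right)$)
$\left(798 + q{\left(-20 \right)}\right)^{2} = \left(798 + \left(26 + \left(-20\right)^{2} + 15 \left(-20\right)\right)\right)^{2} = \left(798 + \left(26 + 400 - 300\right)\right)^{2} = \left(798 + 126\right)^{2} = 924^{2} = 853776$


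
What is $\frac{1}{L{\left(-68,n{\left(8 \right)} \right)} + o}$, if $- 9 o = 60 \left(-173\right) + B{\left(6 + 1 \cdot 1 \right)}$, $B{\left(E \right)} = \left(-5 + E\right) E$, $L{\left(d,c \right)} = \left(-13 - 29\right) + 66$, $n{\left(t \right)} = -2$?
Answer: $\frac{9}{10582} \approx 0.0008505$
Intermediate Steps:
$L{\left(d,c \right)} = 24$ ($L{\left(d,c \right)} = -42 + 66 = 24$)
$B{\left(E \right)} = E \left(-5 + E\right)$
$o = \frac{10366}{9}$ ($o = - \frac{60 \left(-173\right) + \left(6 + 1 \cdot 1\right) \left(-5 + \left(6 + 1 \cdot 1\right)\right)}{9} = - \frac{-10380 + \left(6 + 1\right) \left(-5 + \left(6 + 1\right)\right)}{9} = - \frac{-10380 + 7 \left(-5 + 7\right)}{9} = - \frac{-10380 + 7 \cdot 2}{9} = - \frac{-10380 + 14}{9} = \left(- \frac{1}{9}\right) \left(-10366\right) = \frac{10366}{9} \approx 1151.8$)
$\frac{1}{L{\left(-68,n{\left(8 \right)} \right)} + o} = \frac{1}{24 + \frac{10366}{9}} = \frac{1}{\frac{10582}{9}} = \frac{9}{10582}$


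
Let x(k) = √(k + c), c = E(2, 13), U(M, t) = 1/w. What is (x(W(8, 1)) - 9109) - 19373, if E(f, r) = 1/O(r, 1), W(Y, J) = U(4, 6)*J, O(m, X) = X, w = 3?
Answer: -28482 + 2*√3/3 ≈ -28481.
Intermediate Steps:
U(M, t) = ⅓ (U(M, t) = 1/3 = ⅓)
W(Y, J) = J/3
E(f, r) = 1 (E(f, r) = 1/1 = 1)
c = 1
x(k) = √(1 + k) (x(k) = √(k + 1) = √(1 + k))
(x(W(8, 1)) - 9109) - 19373 = (√(1 + (⅓)*1) - 9109) - 19373 = (√(1 + ⅓) - 9109) - 19373 = (√(4/3) - 9109) - 19373 = (2*√3/3 - 9109) - 19373 = (-9109 + 2*√3/3) - 19373 = -28482 + 2*√3/3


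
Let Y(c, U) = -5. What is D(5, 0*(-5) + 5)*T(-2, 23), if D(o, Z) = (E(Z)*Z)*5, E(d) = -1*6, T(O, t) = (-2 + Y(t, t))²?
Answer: -7350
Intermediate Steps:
T(O, t) = 49 (T(O, t) = (-2 - 5)² = (-7)² = 49)
E(d) = -6
D(o, Z) = -30*Z (D(o, Z) = -6*Z*5 = -30*Z)
D(5, 0*(-5) + 5)*T(-2, 23) = -30*(0*(-5) + 5)*49 = -30*(0 + 5)*49 = -30*5*49 = -150*49 = -7350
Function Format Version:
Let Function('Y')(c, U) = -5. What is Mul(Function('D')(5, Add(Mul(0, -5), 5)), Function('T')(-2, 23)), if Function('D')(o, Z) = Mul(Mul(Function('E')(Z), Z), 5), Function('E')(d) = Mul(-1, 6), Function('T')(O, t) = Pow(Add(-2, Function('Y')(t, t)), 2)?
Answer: -7350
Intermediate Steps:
Function('T')(O, t) = 49 (Function('T')(O, t) = Pow(Add(-2, -5), 2) = Pow(-7, 2) = 49)
Function('E')(d) = -6
Function('D')(o, Z) = Mul(-30, Z) (Function('D')(o, Z) = Mul(Mul(-6, Z), 5) = Mul(-30, Z))
Mul(Function('D')(5, Add(Mul(0, -5), 5)), Function('T')(-2, 23)) = Mul(Mul(-30, Add(Mul(0, -5), 5)), 49) = Mul(Mul(-30, Add(0, 5)), 49) = Mul(Mul(-30, 5), 49) = Mul(-150, 49) = -7350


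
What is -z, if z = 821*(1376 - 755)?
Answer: -509841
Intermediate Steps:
z = 509841 (z = 821*621 = 509841)
-z = -1*509841 = -509841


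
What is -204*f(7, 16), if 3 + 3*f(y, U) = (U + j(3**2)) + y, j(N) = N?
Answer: -1972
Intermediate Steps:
f(y, U) = 2 + U/3 + y/3 (f(y, U) = -1 + ((U + 3**2) + y)/3 = -1 + ((U + 9) + y)/3 = -1 + ((9 + U) + y)/3 = -1 + (9 + U + y)/3 = -1 + (3 + U/3 + y/3) = 2 + U/3 + y/3)
-204*f(7, 16) = -204*(2 + (1/3)*16 + (1/3)*7) = -204*(2 + 16/3 + 7/3) = -204*29/3 = -1972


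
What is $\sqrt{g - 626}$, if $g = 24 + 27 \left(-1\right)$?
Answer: $i \sqrt{629} \approx 25.08 i$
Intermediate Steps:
$g = -3$ ($g = 24 - 27 = -3$)
$\sqrt{g - 626} = \sqrt{-3 - 626} = \sqrt{-629} = i \sqrt{629}$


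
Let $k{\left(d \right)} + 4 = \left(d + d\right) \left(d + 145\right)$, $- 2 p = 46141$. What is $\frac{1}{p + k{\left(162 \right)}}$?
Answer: $\frac{2}{152787} \approx 1.309 \cdot 10^{-5}$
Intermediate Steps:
$p = - \frac{46141}{2}$ ($p = \left(- \frac{1}{2}\right) 46141 = - \frac{46141}{2} \approx -23071.0$)
$k{\left(d \right)} = -4 + 2 d \left(145 + d\right)$ ($k{\left(d \right)} = -4 + \left(d + d\right) \left(d + 145\right) = -4 + 2 d \left(145 + d\right)$)
$\frac{1}{p + k{\left(162 \right)}} = \frac{1}{- \frac{46141}{2} + \left(-4 + 2 \cdot 162^{2} + 290 \cdot 162\right)} = \frac{1}{- \frac{46141}{2} + \left(-4 + 2 \cdot 26244 + 46980\right)} = \frac{1}{- \frac{46141}{2} + \left(-4 + 52488 + 46980\right)} = \frac{1}{- \frac{46141}{2} + 99464} = \frac{1}{\frac{152787}{2}} = \frac{2}{152787}$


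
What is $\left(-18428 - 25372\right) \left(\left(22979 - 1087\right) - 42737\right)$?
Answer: $913011000$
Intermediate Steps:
$\left(-18428 - 25372\right) \left(\left(22979 - 1087\right) - 42737\right) = - 43800 \left(\left(22979 - 1087\right) - 42737\right) = - 43800 \left(21892 - 42737\right) = \left(-43800\right) \left(-20845\right) = 913011000$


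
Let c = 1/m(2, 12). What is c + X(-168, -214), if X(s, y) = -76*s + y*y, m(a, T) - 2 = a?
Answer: 234257/4 ≈ 58564.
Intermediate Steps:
m(a, T) = 2 + a
X(s, y) = y**2 - 76*s (X(s, y) = -76*s + y**2 = y**2 - 76*s)
c = 1/4 (c = 1/(2 + 2) = 1/4 ≈ 0.25000)
c + X(-168, -214) = 1/4 + ((-214)**2 - 76*(-168)) = 1/4 + (45796 + 12768) = 1/4 + 58564 = 234257/4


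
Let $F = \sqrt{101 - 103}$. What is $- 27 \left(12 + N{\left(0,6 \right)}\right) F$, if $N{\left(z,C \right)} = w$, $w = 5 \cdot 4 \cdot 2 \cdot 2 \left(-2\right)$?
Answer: $3996 i \sqrt{2} \approx 5651.2 i$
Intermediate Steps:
$F = i \sqrt{2}$ ($F = \sqrt{-2} = i \sqrt{2} \approx 1.4142 i$)
$w = -160$ ($w = 20 \cdot 4 \left(-2\right) = 20 \left(-8\right) = -160$)
$N{\left(z,C \right)} = -160$
$- 27 \left(12 + N{\left(0,6 \right)}\right) F = - 27 \left(12 - 160\right) i \sqrt{2} = \left(-27\right) \left(-148\right) i \sqrt{2} = 3996 i \sqrt{2}$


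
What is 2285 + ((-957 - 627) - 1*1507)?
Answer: -806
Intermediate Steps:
2285 + ((-957 - 627) - 1*1507) = 2285 + (-1584 - 1507) = 2285 - 3091 = -806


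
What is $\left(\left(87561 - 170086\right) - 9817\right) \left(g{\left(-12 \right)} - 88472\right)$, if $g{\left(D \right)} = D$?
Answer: $8170789528$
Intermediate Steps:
$\left(\left(87561 - 170086\right) - 9817\right) \left(g{\left(-12 \right)} - 88472\right) = \left(\left(87561 - 170086\right) - 9817\right) \left(-12 - 88472\right) = \left(\left(87561 - 170086\right) - 9817\right) \left(-88484\right) = \left(-82525 - 9817\right) \left(-88484\right) = \left(-92342\right) \left(-88484\right) = 8170789528$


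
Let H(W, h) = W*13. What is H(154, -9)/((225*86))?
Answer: 1001/9675 ≈ 0.10346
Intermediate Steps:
H(W, h) = 13*W
H(154, -9)/((225*86)) = (13*154)/((225*86)) = 2002/19350 = 2002*(1/19350) = 1001/9675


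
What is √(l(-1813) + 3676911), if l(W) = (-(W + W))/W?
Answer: √3676909 ≈ 1917.5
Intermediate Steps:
l(W) = -2 (l(W) = (-2*W)/W = -2)
√(l(-1813) + 3676911) = √(-2 + 3676911) = √3676909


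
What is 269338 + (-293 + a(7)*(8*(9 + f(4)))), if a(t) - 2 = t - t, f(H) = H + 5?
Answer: 269333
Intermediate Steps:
f(H) = 5 + H
a(t) = 2 (a(t) = 2 + (t - t) = 2 + 0 = 2)
269338 + (-293 + a(7)*(8*(9 + f(4)))) = 269338 + (-293 + 2*(8*(9 + (5 + 4)))) = 269338 + (-293 + 2*(8*(9 + 9))) = 269338 + (-293 + 2*(8*18)) = 269338 + (-293 + 2*144) = 269338 + (-293 + 288) = 269338 - 5 = 269333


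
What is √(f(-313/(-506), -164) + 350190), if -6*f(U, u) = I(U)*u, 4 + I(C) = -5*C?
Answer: √201626119299/759 ≈ 591.60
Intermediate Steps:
I(C) = -4 - 5*C
f(U, u) = -u*(-4 - 5*U)/6 (f(U, u) = -(-4 - 5*U)*u/6 = -u*(-4 - 5*U)/6)
√(f(-313/(-506), -164) + 350190) = √((⅙)*(-164)*(4 + 5*(-313/(-506))) + 350190) = √((⅙)*(-164)*(4 + 5*(-313*(-1/506))) + 350190) = √((⅙)*(-164)*(4 + 5*(313/506)) + 350190) = √((⅙)*(-164)*(4 + 1565/506) + 350190) = √((⅙)*(-164)*(3589/506) + 350190) = √(-147149/759 + 350190) = √(265647061/759) = √201626119299/759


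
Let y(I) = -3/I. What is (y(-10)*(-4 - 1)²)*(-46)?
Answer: -345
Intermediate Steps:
(y(-10)*(-4 - 1)²)*(-46) = ((-3/(-10))*(-4 - 1)²)*(-46) = (-3*(-⅒)*(-5)²)*(-46) = ((3/10)*25)*(-46) = (15/2)*(-46) = -345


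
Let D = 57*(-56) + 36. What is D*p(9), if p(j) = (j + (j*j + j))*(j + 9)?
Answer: -5623992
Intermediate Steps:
D = -3156 (D = -3192 + 36 = -3156)
p(j) = (9 + j)*(j² + 2*j) (p(j) = (j + (j² + j))*(9 + j) = (j + (j + j²))*(9 + j) = (j² + 2*j)*(9 + j) = (9 + j)*(j² + 2*j))
D*p(9) = -28404*(18 + 9² + 11*9) = -28404*(18 + 81 + 99) = -28404*198 = -3156*1782 = -5623992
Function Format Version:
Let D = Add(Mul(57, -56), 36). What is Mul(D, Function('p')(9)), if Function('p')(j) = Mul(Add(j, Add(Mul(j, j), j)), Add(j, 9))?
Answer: -5623992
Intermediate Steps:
D = -3156 (D = Add(-3192, 36) = -3156)
Function('p')(j) = Mul(Add(9, j), Add(Pow(j, 2), Mul(2, j))) (Function('p')(j) = Mul(Add(j, Add(Pow(j, 2), j)), Add(9, j)) = Mul(Add(j, Add(j, Pow(j, 2))), Add(9, j)) = Mul(Add(Pow(j, 2), Mul(2, j)), Add(9, j)) = Mul(Add(9, j), Add(Pow(j, 2), Mul(2, j))))
Mul(D, Function('p')(9)) = Mul(-3156, Mul(9, Add(18, Pow(9, 2), Mul(11, 9)))) = Mul(-3156, Mul(9, Add(18, 81, 99))) = Mul(-3156, Mul(9, 198)) = Mul(-3156, 1782) = -5623992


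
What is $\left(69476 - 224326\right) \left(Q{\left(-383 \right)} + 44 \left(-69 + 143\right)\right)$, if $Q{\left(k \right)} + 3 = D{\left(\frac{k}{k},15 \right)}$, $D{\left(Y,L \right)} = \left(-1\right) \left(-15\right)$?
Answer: $-506049800$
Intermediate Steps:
$D{\left(Y,L \right)} = 15$
$Q{\left(k \right)} = 12$ ($Q{\left(k \right)} = -3 + 15 = 12$)
$\left(69476 - 224326\right) \left(Q{\left(-383 \right)} + 44 \left(-69 + 143\right)\right) = \left(69476 - 224326\right) \left(12 + 44 \left(-69 + 143\right)\right) = - 154850 \left(12 + 44 \cdot 74\right) = - 154850 \left(12 + 3256\right) = \left(-154850\right) 3268 = -506049800$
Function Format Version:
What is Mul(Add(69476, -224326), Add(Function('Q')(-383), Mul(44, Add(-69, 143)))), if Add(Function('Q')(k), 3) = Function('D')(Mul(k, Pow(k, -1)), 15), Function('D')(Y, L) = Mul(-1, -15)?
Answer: -506049800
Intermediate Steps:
Function('D')(Y, L) = 15
Function('Q')(k) = 12 (Function('Q')(k) = Add(-3, 15) = 12)
Mul(Add(69476, -224326), Add(Function('Q')(-383), Mul(44, Add(-69, 143)))) = Mul(Add(69476, -224326), Add(12, Mul(44, Add(-69, 143)))) = Mul(-154850, Add(12, Mul(44, 74))) = Mul(-154850, Add(12, 3256)) = Mul(-154850, 3268) = -506049800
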